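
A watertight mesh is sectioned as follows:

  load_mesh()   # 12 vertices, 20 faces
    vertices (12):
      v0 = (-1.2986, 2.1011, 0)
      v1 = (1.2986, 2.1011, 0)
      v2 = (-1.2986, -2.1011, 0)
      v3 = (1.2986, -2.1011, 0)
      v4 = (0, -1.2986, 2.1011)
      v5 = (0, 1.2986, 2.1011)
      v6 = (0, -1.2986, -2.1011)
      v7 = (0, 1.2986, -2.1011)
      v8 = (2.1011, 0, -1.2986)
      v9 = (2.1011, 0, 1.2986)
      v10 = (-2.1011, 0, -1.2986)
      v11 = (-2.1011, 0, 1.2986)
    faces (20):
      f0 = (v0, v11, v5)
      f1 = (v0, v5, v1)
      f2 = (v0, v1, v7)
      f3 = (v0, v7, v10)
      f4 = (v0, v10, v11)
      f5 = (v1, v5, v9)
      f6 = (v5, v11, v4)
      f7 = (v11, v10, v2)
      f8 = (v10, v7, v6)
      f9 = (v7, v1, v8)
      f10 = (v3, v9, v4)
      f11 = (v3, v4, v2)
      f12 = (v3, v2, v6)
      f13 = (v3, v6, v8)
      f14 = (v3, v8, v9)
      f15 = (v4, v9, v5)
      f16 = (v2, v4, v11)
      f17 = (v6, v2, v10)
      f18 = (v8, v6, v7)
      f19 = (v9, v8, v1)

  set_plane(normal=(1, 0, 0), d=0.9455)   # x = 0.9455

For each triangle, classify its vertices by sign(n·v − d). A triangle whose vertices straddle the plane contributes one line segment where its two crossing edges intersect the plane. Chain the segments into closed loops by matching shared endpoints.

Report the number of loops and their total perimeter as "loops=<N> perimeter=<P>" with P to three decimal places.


Straddling triangles (10 of 20):
  (v0,v5,v1) [--+] → (0.9455, 1.88289, 0.571306)–(0.9455, 2.1011, 0)  len=0.6116
  (v0,v1,v7) [-+-] → (0.9455, 2.1011, 0)–(0.9455, 1.88289, -0.571306)  len=0.6116
  (v1,v5,v9) [+-+] → (0.9455, 1.88289, 0.571306)–(0.9455, 0.714227, 1.73997)  len=1.6527
  (v7,v1,v8) [-++] → (0.9455, 1.88289, -0.571306)–(0.9455, 0.714227, -1.73997)  len=1.6527
  (v3,v9,v4) [++-] → (0.9455, -0.714227, 1.73997)–(0.9455, -1.88289, 0.571306)  len=1.6527
  (v3,v4,v2) [+--] → (0.9455, -1.88289, 0.571306)–(0.9455, -2.1011, 0)  len=0.6116
  (v3,v2,v6) [+--] → (0.9455, -2.1011, 0)–(0.9455, -1.88289, -0.571306)  len=0.6116
  (v3,v6,v8) [+-+] → (0.9455, -1.88289, -0.571306)–(0.9455, -0.714227, -1.73997)  len=1.6527
  (v4,v9,v5) [-+-] → (0.9455, -0.714227, 1.73997)–(0.9455, 0.714227, 1.73997)  len=1.4285
  (v8,v6,v7) [+--] → (0.9455, -0.714227, -1.73997)–(0.9455, 0.714227, -1.73997)  len=1.4285

Chained into 1 loop(s):
  loop 1: 10 segments, perimeter = 11.9141
Total perimeter = 11.914

loops=1 perimeter=11.914


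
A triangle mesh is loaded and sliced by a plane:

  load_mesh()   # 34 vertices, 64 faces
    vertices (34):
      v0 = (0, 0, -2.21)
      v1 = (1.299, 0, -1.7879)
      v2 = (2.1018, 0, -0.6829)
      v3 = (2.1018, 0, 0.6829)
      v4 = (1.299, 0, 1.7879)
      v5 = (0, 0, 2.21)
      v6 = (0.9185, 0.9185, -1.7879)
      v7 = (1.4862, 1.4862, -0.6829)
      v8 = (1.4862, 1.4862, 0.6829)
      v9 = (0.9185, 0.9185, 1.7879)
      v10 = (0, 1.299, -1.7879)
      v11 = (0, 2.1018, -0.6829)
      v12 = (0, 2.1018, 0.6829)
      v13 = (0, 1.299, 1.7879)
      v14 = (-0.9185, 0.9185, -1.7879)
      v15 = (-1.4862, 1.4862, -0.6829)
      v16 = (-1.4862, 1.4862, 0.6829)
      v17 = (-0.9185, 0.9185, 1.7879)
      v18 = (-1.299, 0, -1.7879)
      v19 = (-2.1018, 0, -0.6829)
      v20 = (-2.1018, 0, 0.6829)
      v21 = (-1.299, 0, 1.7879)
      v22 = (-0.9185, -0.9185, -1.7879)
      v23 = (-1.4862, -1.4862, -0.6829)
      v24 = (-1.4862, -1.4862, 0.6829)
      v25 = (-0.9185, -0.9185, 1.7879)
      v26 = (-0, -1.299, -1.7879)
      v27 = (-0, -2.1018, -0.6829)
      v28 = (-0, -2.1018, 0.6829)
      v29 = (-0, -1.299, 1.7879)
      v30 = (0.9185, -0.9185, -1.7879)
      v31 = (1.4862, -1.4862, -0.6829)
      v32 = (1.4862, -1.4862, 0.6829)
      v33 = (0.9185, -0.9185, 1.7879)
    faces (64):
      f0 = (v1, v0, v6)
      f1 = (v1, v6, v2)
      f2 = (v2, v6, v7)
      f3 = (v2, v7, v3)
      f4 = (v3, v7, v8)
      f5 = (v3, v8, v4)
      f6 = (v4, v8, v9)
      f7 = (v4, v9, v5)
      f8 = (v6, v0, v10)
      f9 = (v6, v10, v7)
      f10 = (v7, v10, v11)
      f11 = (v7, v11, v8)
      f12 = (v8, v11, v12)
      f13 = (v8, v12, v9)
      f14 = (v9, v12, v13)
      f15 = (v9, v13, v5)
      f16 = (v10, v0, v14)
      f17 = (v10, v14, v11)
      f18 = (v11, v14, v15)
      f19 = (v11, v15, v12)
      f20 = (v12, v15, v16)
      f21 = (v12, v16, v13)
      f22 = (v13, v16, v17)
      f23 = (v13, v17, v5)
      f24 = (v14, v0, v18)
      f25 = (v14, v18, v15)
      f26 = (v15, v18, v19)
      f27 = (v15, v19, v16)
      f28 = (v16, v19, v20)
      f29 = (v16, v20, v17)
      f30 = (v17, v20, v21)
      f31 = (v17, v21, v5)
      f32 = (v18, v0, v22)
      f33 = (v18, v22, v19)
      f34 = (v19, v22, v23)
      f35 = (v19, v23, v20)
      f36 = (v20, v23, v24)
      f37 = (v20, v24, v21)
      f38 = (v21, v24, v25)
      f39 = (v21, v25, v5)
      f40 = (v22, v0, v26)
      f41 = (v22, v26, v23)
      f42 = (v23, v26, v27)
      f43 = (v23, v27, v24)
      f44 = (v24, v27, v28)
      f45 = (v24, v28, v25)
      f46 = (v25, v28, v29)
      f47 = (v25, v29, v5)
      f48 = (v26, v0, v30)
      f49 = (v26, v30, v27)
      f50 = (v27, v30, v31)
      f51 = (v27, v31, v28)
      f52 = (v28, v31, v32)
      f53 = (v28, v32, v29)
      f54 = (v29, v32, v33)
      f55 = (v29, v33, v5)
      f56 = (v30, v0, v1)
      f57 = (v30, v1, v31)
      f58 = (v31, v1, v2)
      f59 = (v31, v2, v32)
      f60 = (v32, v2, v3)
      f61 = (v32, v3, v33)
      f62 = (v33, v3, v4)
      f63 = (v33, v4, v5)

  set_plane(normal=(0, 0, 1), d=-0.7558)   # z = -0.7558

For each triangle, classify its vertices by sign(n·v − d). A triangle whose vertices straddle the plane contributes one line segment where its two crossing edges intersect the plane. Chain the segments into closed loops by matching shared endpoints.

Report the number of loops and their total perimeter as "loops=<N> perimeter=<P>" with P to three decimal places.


loops=1 perimeter=12.545

Straddling triangles (16 of 64):
  (v1,v6,v2) [--+] → (2.02373, 0.0605961, -0.7558)–(2.04884, 0, -0.7558)  len=0.0656
  (v2,v6,v7) [+-+] → (2.02373, 0.0605961, -0.7558)–(1.44875, 1.44875, -0.7558)  len=1.5025
  (v6,v10,v7) [--+] → (1.38815, 1.47385, -0.7558)–(1.44875, 1.44875, -0.7558)  len=0.0656
  (v7,v10,v11) [+-+] → (1.38815, 1.47385, -0.7558)–(0, 2.04884, -0.7558)  len=1.5025
  (v10,v14,v11) [--+] → (-0.0605961, 2.02373, -0.7558)–(0, 2.04884, -0.7558)  len=0.0656
  (v11,v14,v15) [+-+] → (-0.0605961, 2.02373, -0.7558)–(-1.44875, 1.44875, -0.7558)  len=1.5025
  (v14,v18,v15) [--+] → (-1.47385, 1.38815, -0.7558)–(-1.44875, 1.44875, -0.7558)  len=0.0656
  (v15,v18,v19) [+-+] → (-1.47385, 1.38815, -0.7558)–(-2.04884, 0, -0.7558)  len=1.5025
  (v18,v22,v19) [--+] → (-2.02373, -0.0605961, -0.7558)–(-2.04884, 0, -0.7558)  len=0.0656
  (v19,v22,v23) [+-+] → (-2.02373, -0.0605961, -0.7558)–(-1.44875, -1.44875, -0.7558)  len=1.5025
  (v22,v26,v23) [--+] → (-1.38815, -1.47385, -0.7558)–(-1.44875, -1.44875, -0.7558)  len=0.0656
  (v23,v26,v27) [+-+] → (-1.38815, -1.47385, -0.7558)–(0, -2.04884, -0.7558)  len=1.5025
  (v26,v30,v27) [--+] → (0.0605961, -2.02373, -0.7558)–(0, -2.04884, -0.7558)  len=0.0656
  (v27,v30,v31) [+-+] → (0.0605961, -2.02373, -0.7558)–(1.44875, -1.44875, -0.7558)  len=1.5025
  (v30,v1,v31) [--+] → (1.47385, -1.38815, -0.7558)–(1.44875, -1.44875, -0.7558)  len=0.0656
  (v31,v1,v2) [+-+] → (1.47385, -1.38815, -0.7558)–(2.04884, 0, -0.7558)  len=1.5025

Chained into 1 loop(s):
  loop 1: 16 segments, perimeter = 12.5449
Total perimeter = 12.545


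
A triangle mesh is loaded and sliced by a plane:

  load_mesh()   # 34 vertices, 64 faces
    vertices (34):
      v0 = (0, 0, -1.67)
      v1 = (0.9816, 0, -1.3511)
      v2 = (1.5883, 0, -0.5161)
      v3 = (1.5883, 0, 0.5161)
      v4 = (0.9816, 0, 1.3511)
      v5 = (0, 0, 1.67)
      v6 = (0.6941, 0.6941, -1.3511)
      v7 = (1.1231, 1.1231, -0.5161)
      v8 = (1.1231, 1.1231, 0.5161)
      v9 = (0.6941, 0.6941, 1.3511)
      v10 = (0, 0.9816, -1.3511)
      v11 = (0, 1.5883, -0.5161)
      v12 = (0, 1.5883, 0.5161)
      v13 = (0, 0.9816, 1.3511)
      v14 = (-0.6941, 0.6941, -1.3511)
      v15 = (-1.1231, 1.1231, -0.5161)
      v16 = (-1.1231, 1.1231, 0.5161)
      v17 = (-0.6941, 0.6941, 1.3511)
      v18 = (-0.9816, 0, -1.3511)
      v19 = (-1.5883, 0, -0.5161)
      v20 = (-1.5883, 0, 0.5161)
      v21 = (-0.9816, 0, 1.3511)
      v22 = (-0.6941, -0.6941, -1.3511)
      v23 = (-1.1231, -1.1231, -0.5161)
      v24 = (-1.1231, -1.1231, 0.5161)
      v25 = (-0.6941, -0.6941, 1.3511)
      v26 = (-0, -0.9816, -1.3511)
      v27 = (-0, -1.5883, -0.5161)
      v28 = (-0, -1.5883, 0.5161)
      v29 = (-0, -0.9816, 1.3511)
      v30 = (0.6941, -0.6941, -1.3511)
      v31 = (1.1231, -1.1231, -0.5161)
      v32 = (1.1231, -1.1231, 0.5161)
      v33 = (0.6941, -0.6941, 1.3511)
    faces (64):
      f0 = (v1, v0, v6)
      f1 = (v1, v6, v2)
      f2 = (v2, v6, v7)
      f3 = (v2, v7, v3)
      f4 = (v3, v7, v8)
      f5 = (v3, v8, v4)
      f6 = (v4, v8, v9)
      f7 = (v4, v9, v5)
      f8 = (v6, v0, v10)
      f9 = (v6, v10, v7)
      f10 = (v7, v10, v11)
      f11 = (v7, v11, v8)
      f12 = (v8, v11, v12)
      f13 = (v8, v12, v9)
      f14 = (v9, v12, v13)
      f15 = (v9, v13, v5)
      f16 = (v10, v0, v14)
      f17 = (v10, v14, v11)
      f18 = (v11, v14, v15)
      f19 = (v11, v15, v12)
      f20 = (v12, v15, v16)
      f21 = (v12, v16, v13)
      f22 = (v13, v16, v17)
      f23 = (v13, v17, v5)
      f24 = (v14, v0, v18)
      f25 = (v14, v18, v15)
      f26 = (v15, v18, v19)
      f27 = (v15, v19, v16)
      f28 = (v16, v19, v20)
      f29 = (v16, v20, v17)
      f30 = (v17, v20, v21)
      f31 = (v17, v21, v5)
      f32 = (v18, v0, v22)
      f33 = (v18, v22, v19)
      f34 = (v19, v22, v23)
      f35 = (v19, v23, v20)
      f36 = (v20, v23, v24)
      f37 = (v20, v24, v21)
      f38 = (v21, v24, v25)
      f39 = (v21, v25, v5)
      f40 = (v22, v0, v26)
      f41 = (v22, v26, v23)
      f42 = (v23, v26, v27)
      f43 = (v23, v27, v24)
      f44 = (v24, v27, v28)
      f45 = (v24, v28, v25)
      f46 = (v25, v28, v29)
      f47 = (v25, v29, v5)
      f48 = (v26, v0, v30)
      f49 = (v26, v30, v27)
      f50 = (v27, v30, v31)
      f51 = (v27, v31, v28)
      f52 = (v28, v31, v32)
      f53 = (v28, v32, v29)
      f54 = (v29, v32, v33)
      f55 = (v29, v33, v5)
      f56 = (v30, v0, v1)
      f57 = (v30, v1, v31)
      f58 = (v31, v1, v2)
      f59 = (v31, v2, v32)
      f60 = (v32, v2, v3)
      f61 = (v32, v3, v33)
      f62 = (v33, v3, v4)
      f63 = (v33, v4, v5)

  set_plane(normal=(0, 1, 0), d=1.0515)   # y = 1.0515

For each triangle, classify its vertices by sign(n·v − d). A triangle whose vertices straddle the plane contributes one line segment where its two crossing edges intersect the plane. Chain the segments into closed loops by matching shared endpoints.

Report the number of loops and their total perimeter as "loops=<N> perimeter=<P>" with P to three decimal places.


Straddling triangles (18 of 64):
  (v2,v6,v7) [--+] → (1.0515, 1.0515, -0.655461)–(1.15276, 1.0515, -0.5161)  len=0.1723
  (v2,v7,v3) [-+-] → (1.15276, 1.0515, -0.5161)–(1.15276, 1.0515, -0.450295)  len=0.0658
  (v3,v7,v8) [-++] → (1.15276, 1.0515, -0.450295)–(1.15276, 1.0515, 0.5161)  len=0.9664
  (v3,v8,v4) [-+-] → (1.15276, 1.0515, 0.5161)–(1.11408, 1.0515, 0.569333)  len=0.0658
  (v4,v8,v9) [-+-] → (1.11408, 1.0515, 0.569333)–(1.0515, 1.0515, 0.655461)  len=0.1065
  (v6,v10,v7) [--+] → (0.554803, 1.0515, -0.938616)–(1.0515, 1.0515, -0.655461)  len=0.5717
  (v7,v10,v11) [+-+] → (0.554803, 1.0515, -0.938616)–(0, 1.0515, -1.2549)  len=0.6386
  (v8,v12,v9) [++-] → (0.416677, 1.0515, 1.01736)–(1.0515, 1.0515, 0.655461)  len=0.7307
  (v9,v12,v13) [-+-] → (0.416677, 1.0515, 1.01736)–(0, 1.0515, 1.2549)  len=0.4796
  (v10,v14,v11) [--+] → (-0.416677, 1.0515, -1.01736)–(0, 1.0515, -1.2549)  len=0.4796
  (v11,v14,v15) [+-+] → (-0.416677, 1.0515, -1.01736)–(-1.0515, 1.0515, -0.655461)  len=0.7307
  (v12,v16,v13) [++-] → (-0.554803, 1.0515, 0.938616)–(0, 1.0515, 1.2549)  len=0.6386
  (v13,v16,v17) [-+-] → (-0.554803, 1.0515, 0.938616)–(-1.0515, 1.0515, 0.655461)  len=0.5717
  (v14,v18,v15) [--+] → (-1.11408, 1.0515, -0.569333)–(-1.0515, 1.0515, -0.655461)  len=0.1065
  (v15,v18,v19) [+--] → (-1.11408, 1.0515, -0.569333)–(-1.15276, 1.0515, -0.5161)  len=0.0658
  (v15,v19,v16) [+-+] → (-1.15276, 1.0515, -0.5161)–(-1.15276, 1.0515, 0.450295)  len=0.9664
  (v16,v19,v20) [+--] → (-1.15276, 1.0515, 0.450295)–(-1.15276, 1.0515, 0.5161)  len=0.0658
  (v16,v20,v17) [+--] → (-1.15276, 1.0515, 0.5161)–(-1.0515, 1.0515, 0.655461)  len=0.1723

Chained into 1 loop(s):
  loop 1: 18 segments, perimeter = 7.5949
Total perimeter = 7.595

loops=1 perimeter=7.595


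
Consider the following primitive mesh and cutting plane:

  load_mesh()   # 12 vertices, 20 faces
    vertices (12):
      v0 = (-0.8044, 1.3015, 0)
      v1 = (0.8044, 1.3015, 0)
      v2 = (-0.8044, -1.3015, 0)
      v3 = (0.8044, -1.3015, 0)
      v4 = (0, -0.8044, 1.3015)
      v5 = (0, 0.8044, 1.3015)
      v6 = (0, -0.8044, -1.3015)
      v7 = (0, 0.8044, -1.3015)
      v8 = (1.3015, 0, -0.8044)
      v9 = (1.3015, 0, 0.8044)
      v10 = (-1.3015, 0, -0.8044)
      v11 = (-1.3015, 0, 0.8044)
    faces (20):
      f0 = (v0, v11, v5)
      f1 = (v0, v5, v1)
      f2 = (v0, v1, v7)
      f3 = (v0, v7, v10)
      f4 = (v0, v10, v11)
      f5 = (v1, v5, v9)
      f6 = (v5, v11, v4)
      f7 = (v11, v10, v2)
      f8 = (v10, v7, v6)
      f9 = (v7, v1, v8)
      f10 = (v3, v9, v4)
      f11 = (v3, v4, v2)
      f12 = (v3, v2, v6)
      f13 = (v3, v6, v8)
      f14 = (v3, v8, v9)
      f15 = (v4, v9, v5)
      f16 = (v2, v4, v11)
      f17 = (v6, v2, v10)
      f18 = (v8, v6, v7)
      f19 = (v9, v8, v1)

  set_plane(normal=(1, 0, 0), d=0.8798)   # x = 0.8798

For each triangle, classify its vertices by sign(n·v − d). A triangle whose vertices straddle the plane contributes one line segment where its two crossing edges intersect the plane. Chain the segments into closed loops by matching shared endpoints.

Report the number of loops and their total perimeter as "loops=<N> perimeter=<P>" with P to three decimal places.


Straddling triangles (8 of 20):
  (v1,v5,v9) [--+] → (0.8798, 0.260634, 0.965466)–(0.8798, 1.10409, 0.122011)  len=1.1928
  (v7,v1,v8) [--+] → (0.8798, 1.10409, -0.122011)–(0.8798, 0.260634, -0.965466)  len=1.1928
  (v3,v9,v4) [-+-] → (0.8798, -1.10409, 0.122011)–(0.8798, -0.260634, 0.965466)  len=1.1928
  (v3,v6,v8) [--+] → (0.8798, -0.260634, -0.965466)–(0.8798, -1.10409, -0.122011)  len=1.1928
  (v3,v8,v9) [-++] → (0.8798, -1.10409, -0.122011)–(0.8798, -1.10409, 0.122011)  len=0.2440
  (v4,v9,v5) [-+-] → (0.8798, -0.260634, 0.965466)–(0.8798, 0.260634, 0.965466)  len=0.5213
  (v8,v6,v7) [+--] → (0.8798, -0.260634, -0.965466)–(0.8798, 0.260634, -0.965466)  len=0.5213
  (v9,v8,v1) [++-] → (0.8798, 1.10409, -0.122011)–(0.8798, 1.10409, 0.122011)  len=0.2440

Chained into 1 loop(s):
  loop 1: 8 segments, perimeter = 6.3019
Total perimeter = 6.302

loops=1 perimeter=6.302


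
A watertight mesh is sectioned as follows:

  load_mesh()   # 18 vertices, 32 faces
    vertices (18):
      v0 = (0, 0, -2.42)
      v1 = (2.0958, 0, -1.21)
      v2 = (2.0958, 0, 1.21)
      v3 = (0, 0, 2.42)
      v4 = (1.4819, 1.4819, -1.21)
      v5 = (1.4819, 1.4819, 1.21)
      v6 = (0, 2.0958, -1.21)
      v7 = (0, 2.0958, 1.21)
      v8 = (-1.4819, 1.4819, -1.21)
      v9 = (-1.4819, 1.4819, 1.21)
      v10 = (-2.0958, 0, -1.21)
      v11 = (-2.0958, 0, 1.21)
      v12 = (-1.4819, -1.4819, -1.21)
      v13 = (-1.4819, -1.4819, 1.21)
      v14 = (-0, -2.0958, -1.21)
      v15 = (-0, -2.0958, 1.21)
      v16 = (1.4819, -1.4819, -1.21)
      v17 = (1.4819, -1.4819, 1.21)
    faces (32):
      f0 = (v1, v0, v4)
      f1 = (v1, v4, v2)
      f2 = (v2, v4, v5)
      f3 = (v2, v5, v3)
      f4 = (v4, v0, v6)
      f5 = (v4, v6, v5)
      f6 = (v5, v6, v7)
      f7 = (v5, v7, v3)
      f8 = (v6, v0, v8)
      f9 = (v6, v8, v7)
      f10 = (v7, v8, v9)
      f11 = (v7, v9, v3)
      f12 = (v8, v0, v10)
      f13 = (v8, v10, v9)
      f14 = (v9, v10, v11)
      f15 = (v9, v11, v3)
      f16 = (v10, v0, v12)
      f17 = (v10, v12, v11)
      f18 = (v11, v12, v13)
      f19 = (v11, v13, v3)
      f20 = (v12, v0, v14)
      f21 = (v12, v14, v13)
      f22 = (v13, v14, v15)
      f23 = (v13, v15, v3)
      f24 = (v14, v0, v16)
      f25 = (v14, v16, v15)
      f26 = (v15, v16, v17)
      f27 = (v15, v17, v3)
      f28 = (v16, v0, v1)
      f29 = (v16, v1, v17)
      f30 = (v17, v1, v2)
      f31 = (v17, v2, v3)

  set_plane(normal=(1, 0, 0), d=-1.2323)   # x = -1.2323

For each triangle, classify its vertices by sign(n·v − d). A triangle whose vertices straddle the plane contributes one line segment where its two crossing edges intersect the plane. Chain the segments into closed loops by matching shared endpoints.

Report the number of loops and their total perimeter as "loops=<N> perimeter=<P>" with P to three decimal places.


Straddling triangles (12 of 32):
  (v6,v0,v8) [++-] → (-1.2323, 1.2323, -1.4138)–(-1.2323, 1.5853, -1.21)  len=0.4076
  (v6,v8,v7) [+-+] → (-1.2323, 1.5853, -1.21)–(-1.2323, 1.5853, -0.802394)  len=0.4076
  (v7,v8,v9) [+--] → (-1.2323, 1.5853, -0.802394)–(-1.2323, 1.5853, 1.21)  len=2.0124
  (v7,v9,v3) [+-+] → (-1.2323, 1.5853, 1.21)–(-1.2323, 1.2323, 1.4138)  len=0.4076
  (v8,v0,v10) [-+-] → (-1.2323, 1.2323, -1.4138)–(-1.2323, 0, -1.70854)  len=1.2671
  (v9,v11,v3) [--+] → (-1.2323, 0, 1.70854)–(-1.2323, 1.2323, 1.4138)  len=1.2671
  (v10,v0,v12) [-+-] → (-1.2323, 0, -1.70854)–(-1.2323, -1.2323, -1.4138)  len=1.2671
  (v11,v13,v3) [--+] → (-1.2323, -1.2323, 1.4138)–(-1.2323, 0, 1.70854)  len=1.2671
  (v12,v0,v14) [-++] → (-1.2323, -1.2323, -1.4138)–(-1.2323, -1.5853, -1.21)  len=0.4076
  (v12,v14,v13) [-+-] → (-1.2323, -1.5853, -1.21)–(-1.2323, -1.5853, 0.802394)  len=2.0124
  (v13,v14,v15) [-++] → (-1.2323, -1.5853, 0.802394)–(-1.2323, -1.5853, 1.21)  len=0.4076
  (v13,v15,v3) [-++] → (-1.2323, -1.5853, 1.21)–(-1.2323, -1.2323, 1.4138)  len=0.4076

Chained into 1 loop(s):
  loop 1: 12 segments, perimeter = 11.5387
Total perimeter = 11.539

loops=1 perimeter=11.539


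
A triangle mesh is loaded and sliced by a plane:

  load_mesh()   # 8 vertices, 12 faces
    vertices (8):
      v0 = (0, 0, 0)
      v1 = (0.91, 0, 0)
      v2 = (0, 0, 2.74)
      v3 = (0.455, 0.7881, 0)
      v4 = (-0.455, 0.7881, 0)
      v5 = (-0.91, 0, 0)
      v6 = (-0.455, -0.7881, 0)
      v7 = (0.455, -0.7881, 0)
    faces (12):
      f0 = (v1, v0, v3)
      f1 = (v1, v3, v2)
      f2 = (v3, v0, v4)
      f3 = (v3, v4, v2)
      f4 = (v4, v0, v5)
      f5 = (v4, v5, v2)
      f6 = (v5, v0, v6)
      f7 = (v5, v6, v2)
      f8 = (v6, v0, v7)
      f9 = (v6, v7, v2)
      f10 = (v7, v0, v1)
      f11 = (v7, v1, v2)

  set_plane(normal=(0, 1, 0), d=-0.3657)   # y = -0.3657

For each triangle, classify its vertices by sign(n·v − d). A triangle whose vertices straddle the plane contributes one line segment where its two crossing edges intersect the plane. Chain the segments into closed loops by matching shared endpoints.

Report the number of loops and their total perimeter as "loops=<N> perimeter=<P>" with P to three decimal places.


loops=1 perimeter=4.915

Straddling triangles (6 of 12):
  (v5,v0,v6) [++-] → (-0.211132, -0.3657, 0)–(-0.698868, -0.3657, 0)  len=0.4877
  (v5,v6,v2) [+-+] → (-0.698868, -0.3657, 0)–(-0.211132, -0.3657, 1.46856)  len=1.5474
  (v6,v0,v7) [-+-] → (-0.211132, -0.3657, 0)–(0.211132, -0.3657, 0)  len=0.4223
  (v6,v7,v2) [--+] → (0.211132, -0.3657, 1.46856)–(-0.211132, -0.3657, 1.46856)  len=0.4223
  (v7,v0,v1) [-++] → (0.211132, -0.3657, 0)–(0.698868, -0.3657, 0)  len=0.4877
  (v7,v1,v2) [-++] → (0.698868, -0.3657, 0)–(0.211132, -0.3657, 1.46856)  len=1.5474

Chained into 1 loop(s):
  loop 1: 6 segments, perimeter = 4.9149
Total perimeter = 4.915


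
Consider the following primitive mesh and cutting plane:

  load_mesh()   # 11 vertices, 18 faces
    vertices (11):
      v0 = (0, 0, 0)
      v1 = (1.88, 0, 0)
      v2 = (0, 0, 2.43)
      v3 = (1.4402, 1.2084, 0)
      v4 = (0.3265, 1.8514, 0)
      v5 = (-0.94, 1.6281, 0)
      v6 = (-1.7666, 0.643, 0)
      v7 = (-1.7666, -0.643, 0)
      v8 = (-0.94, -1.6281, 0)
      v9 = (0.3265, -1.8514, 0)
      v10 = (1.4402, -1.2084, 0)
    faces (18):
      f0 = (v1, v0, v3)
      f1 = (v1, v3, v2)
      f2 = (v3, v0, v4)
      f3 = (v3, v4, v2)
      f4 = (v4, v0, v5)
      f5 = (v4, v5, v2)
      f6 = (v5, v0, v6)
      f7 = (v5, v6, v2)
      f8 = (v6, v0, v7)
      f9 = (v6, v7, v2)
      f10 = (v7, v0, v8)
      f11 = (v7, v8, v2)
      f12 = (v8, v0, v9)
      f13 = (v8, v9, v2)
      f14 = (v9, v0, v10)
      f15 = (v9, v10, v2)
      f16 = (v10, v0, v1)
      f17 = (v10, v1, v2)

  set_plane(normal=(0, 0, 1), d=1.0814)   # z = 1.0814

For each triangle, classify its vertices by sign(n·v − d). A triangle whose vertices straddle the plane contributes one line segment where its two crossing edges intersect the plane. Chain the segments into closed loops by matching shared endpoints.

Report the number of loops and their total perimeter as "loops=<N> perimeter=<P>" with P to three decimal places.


Straddling triangles (9 of 18):
  (v1,v3,v2) [--+] → (0.799281, 0.670637, 1.0814)–(1.04336, 0, 1.0814)  len=0.7137
  (v3,v4,v2) [--+] → (0.181201, 1.02749, 1.0814)–(0.799281, 0.670637, 1.0814)  len=0.7137
  (v4,v5,v2) [--+] → (-0.521681, 0.903562, 1.0814)–(0.181201, 1.02749, 1.0814)  len=0.7137
  (v5,v6,v2) [--+] → (-0.980427, 0.356852, 1.0814)–(-0.521681, 0.903562, 1.0814)  len=0.7137
  (v6,v7,v2) [--+] → (-0.980427, -0.356852, 1.0814)–(-0.980427, 0.356852, 1.0814)  len=0.7137
  (v7,v8,v2) [--+] → (-0.521681, -0.903562, 1.0814)–(-0.980427, -0.356852, 1.0814)  len=0.7137
  (v8,v9,v2) [--+] → (0.181201, -1.02749, 1.0814)–(-0.521681, -0.903562, 1.0814)  len=0.7137
  (v9,v10,v2) [--+] → (0.799281, -0.670637, 1.0814)–(0.181201, -1.02749, 1.0814)  len=0.7137
  (v10,v1,v2) [--+] → (1.04336, 0, 1.0814)–(0.799281, -0.670637, 1.0814)  len=0.7137

Chained into 1 loop(s):
  loop 1: 9 segments, perimeter = 6.4233
Total perimeter = 6.423

loops=1 perimeter=6.423


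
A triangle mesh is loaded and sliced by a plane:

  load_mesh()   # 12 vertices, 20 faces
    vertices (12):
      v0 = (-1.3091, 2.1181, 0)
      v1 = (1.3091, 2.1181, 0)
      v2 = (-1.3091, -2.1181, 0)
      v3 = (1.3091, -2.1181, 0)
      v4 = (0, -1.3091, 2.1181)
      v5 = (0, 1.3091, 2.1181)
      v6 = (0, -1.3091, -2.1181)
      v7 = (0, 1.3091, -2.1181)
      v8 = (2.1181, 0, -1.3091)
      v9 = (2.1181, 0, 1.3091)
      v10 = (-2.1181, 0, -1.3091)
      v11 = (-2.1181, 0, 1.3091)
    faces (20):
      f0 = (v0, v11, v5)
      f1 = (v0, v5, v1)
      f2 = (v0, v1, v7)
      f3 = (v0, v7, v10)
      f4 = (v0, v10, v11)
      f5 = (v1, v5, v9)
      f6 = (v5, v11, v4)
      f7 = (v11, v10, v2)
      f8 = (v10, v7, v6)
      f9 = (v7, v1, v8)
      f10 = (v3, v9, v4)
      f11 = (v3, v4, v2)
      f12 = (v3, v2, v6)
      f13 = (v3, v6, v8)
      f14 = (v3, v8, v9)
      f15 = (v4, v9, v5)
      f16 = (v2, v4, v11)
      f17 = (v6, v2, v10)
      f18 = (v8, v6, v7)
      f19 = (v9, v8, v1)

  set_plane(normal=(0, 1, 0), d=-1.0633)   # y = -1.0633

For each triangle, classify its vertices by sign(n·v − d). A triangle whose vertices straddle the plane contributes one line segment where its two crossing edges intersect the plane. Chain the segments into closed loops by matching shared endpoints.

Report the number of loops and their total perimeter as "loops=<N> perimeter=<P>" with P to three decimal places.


Straddling triangles (10 of 20):
  (v5,v11,v4) [++-] → (-0.3977, -1.0633, 1.9662)–(0, -1.0633, 2.1181)  len=0.4257
  (v11,v10,v2) [++-] → (-1.71198, -1.0633, -0.651923)–(-1.71198, -1.0633, 0.651923)  len=1.3038
  (v10,v7,v6) [++-] → (0, -1.0633, -2.1181)–(-0.3977, -1.0633, -1.9662)  len=0.4257
  (v3,v9,v4) [-+-] → (1.71198, -1.0633, 0.651923)–(0.3977, -1.0633, 1.9662)  len=1.8587
  (v3,v6,v8) [--+] → (0.3977, -1.0633, -1.9662)–(1.71198, -1.0633, -0.651923)  len=1.8587
  (v3,v8,v9) [-++] → (1.71198, -1.0633, -0.651923)–(1.71198, -1.0633, 0.651923)  len=1.3038
  (v4,v9,v5) [-++] → (0.3977, -1.0633, 1.9662)–(0, -1.0633, 2.1181)  len=0.4257
  (v2,v4,v11) [--+] → (-0.3977, -1.0633, 1.9662)–(-1.71198, -1.0633, 0.651923)  len=1.8587
  (v6,v2,v10) [--+] → (-1.71198, -1.0633, -0.651923)–(-0.3977, -1.0633, -1.9662)  len=1.8587
  (v8,v6,v7) [+-+] → (0.3977, -1.0633, -1.9662)–(0, -1.0633, -2.1181)  len=0.4257

Chained into 1 loop(s):
  loop 1: 10 segments, perimeter = 11.7453
Total perimeter = 11.745

loops=1 perimeter=11.745


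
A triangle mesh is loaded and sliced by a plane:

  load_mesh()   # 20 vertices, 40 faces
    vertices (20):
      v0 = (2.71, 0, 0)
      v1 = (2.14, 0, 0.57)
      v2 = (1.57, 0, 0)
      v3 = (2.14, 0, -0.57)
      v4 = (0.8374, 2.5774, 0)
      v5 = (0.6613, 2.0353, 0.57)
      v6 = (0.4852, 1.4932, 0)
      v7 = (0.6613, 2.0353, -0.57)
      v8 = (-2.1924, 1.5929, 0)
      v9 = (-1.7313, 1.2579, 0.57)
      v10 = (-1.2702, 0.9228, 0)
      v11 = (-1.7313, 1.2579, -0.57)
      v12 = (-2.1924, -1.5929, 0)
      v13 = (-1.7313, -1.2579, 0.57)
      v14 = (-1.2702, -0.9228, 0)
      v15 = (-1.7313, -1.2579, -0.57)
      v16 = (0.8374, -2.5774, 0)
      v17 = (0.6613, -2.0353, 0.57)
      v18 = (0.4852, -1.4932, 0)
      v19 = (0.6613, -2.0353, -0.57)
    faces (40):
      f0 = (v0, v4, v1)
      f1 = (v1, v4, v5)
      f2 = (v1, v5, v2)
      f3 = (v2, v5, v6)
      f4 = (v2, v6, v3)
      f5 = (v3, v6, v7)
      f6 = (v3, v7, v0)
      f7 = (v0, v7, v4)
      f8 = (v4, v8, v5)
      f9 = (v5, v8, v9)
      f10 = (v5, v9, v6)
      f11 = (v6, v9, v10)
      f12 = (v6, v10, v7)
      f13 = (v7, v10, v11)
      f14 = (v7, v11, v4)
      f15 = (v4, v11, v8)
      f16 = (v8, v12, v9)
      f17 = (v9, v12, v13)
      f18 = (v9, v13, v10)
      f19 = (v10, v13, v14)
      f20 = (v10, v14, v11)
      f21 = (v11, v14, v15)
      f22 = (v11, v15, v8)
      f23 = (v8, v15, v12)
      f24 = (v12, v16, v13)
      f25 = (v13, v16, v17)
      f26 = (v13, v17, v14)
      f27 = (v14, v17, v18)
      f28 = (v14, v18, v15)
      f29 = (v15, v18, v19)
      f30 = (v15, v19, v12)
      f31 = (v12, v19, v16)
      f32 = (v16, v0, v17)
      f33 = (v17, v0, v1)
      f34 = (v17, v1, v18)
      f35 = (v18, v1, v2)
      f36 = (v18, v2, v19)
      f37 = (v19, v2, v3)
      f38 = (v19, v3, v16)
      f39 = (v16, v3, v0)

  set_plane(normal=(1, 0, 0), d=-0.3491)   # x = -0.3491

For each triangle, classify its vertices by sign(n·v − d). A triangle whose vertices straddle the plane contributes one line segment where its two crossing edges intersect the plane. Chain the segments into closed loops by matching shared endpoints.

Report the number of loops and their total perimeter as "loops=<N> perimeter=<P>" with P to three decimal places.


Straddling triangles (16 of 40):
  (v4,v8,v5) [+-+] → (-0.3491, 2.19186, 0)–(-0.3491, 1.87866, 0.368182)  len=0.4834
  (v5,v8,v9) [+--] → (-0.3491, 1.87866, 0.368182)–(-0.3491, 1.707, 0.57)  len=0.2649
  (v5,v9,v6) [+-+] → (-0.3491, 1.707, 0.57)–(-0.3491, 1.40463, 0.21455)  len=0.4667
  (v6,v9,v10) [+--] → (-0.3491, 1.40463, 0.21455)–(-0.3491, 1.2221, 0)  len=0.2817
  (v6,v10,v7) [+-+] → (-0.3491, 1.2221, 0)–(-0.3491, 1.45333, -0.271823)  len=0.3569
  (v7,v10,v11) [+--] → (-0.3491, 1.45333, -0.271823)–(-0.3491, 1.707, -0.57)  len=0.3915
  (v7,v11,v4) [+-+] → (-0.3491, 1.707, -0.57)–(-0.3491, 1.96791, -0.263287)  len=0.4027
  (v4,v11,v8) [+--] → (-0.3491, 1.96791, -0.263287)–(-0.3491, 2.19186, 0)  len=0.3456
  (v12,v16,v13) [-+-] → (-0.3491, -2.19186, 0)–(-0.3491, -1.96791, 0.263287)  len=0.3456
  (v13,v16,v17) [-++] → (-0.3491, -1.96791, 0.263287)–(-0.3491, -1.707, 0.57)  len=0.4027
  (v13,v17,v14) [-+-] → (-0.3491, -1.707, 0.57)–(-0.3491, -1.45333, 0.271823)  len=0.3915
  (v14,v17,v18) [-++] → (-0.3491, -1.45333, 0.271823)–(-0.3491, -1.2221, 0)  len=0.3569
  (v14,v18,v15) [-+-] → (-0.3491, -1.2221, 0)–(-0.3491, -1.40463, -0.21455)  len=0.2817
  (v15,v18,v19) [-++] → (-0.3491, -1.40463, -0.21455)–(-0.3491, -1.707, -0.57)  len=0.4667
  (v15,v19,v12) [-+-] → (-0.3491, -1.707, -0.57)–(-0.3491, -1.87866, -0.368182)  len=0.2649
  (v12,v19,v16) [-++] → (-0.3491, -1.87866, -0.368182)–(-0.3491, -2.19186, 0)  len=0.4834

Chained into 2 loop(s):
  loop 1: 8 segments, perimeter = 2.9933
  loop 2: 8 segments, perimeter = 2.9933
Total perimeter = 5.987

loops=2 perimeter=5.987


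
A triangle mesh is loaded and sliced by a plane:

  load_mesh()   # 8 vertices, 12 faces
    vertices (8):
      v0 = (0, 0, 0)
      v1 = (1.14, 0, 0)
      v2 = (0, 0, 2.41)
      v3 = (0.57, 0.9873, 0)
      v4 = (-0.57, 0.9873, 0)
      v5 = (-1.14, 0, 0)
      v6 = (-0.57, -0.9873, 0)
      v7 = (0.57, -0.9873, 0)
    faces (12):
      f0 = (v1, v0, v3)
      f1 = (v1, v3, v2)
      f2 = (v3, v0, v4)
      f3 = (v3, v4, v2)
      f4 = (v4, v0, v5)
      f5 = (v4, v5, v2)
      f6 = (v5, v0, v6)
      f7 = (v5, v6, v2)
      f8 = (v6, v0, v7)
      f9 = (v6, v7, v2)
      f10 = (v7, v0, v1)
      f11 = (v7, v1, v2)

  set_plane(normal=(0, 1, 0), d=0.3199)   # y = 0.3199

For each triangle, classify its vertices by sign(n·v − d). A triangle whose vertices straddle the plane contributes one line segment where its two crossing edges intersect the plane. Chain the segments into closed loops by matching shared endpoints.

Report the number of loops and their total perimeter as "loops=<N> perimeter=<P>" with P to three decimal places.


Straddling triangles (6 of 12):
  (v1,v0,v3) [--+] → (0.184689, 0.3199, 0)–(0.955311, 0.3199, 0)  len=0.7706
  (v1,v3,v2) [-+-] → (0.955311, 0.3199, 0)–(0.184689, 0.3199, 1.62912)  len=1.8022
  (v3,v0,v4) [+-+] → (0.184689, 0.3199, 0)–(-0.184689, 0.3199, 0)  len=0.3694
  (v3,v4,v2) [++-] → (-0.184689, 0.3199, 1.62912)–(0.184689, 0.3199, 1.62912)  len=0.3694
  (v4,v0,v5) [+--] → (-0.184689, 0.3199, 0)–(-0.955311, 0.3199, 0)  len=0.7706
  (v4,v5,v2) [+--] → (-0.955311, 0.3199, 0)–(-0.184689, 0.3199, 1.62912)  len=1.8022

Chained into 1 loop(s):
  loop 1: 6 segments, perimeter = 5.8844
Total perimeter = 5.884

loops=1 perimeter=5.884


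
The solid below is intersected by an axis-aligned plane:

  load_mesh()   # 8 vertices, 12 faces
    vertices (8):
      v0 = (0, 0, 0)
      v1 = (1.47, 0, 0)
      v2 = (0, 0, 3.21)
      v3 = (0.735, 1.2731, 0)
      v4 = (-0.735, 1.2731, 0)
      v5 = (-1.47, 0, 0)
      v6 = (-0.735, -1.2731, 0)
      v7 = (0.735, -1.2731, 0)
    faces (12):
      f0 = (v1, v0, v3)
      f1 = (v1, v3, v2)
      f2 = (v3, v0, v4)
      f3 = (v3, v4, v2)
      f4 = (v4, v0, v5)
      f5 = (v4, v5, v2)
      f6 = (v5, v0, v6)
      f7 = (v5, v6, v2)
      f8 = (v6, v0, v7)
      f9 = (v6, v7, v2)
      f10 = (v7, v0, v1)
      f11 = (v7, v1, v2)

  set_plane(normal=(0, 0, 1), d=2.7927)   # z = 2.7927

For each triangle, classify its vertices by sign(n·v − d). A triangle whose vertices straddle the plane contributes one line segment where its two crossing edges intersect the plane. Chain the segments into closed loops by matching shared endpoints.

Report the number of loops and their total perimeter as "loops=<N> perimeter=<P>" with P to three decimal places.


Straddling triangles (6 of 12):
  (v1,v3,v2) [--+] → (0.09555, 0.165503, 2.7927)–(0.1911, 0, 2.7927)  len=0.1911
  (v3,v4,v2) [--+] → (-0.09555, 0.165503, 2.7927)–(0.09555, 0.165503, 2.7927)  len=0.1911
  (v4,v5,v2) [--+] → (-0.1911, 0, 2.7927)–(-0.09555, 0.165503, 2.7927)  len=0.1911
  (v5,v6,v2) [--+] → (-0.09555, -0.165503, 2.7927)–(-0.1911, 0, 2.7927)  len=0.1911
  (v6,v7,v2) [--+] → (0.09555, -0.165503, 2.7927)–(-0.09555, -0.165503, 2.7927)  len=0.1911
  (v7,v1,v2) [--+] → (0.1911, 0, 2.7927)–(0.09555, -0.165503, 2.7927)  len=0.1911

Chained into 1 loop(s):
  loop 1: 6 segments, perimeter = 1.1466
Total perimeter = 1.147

loops=1 perimeter=1.147


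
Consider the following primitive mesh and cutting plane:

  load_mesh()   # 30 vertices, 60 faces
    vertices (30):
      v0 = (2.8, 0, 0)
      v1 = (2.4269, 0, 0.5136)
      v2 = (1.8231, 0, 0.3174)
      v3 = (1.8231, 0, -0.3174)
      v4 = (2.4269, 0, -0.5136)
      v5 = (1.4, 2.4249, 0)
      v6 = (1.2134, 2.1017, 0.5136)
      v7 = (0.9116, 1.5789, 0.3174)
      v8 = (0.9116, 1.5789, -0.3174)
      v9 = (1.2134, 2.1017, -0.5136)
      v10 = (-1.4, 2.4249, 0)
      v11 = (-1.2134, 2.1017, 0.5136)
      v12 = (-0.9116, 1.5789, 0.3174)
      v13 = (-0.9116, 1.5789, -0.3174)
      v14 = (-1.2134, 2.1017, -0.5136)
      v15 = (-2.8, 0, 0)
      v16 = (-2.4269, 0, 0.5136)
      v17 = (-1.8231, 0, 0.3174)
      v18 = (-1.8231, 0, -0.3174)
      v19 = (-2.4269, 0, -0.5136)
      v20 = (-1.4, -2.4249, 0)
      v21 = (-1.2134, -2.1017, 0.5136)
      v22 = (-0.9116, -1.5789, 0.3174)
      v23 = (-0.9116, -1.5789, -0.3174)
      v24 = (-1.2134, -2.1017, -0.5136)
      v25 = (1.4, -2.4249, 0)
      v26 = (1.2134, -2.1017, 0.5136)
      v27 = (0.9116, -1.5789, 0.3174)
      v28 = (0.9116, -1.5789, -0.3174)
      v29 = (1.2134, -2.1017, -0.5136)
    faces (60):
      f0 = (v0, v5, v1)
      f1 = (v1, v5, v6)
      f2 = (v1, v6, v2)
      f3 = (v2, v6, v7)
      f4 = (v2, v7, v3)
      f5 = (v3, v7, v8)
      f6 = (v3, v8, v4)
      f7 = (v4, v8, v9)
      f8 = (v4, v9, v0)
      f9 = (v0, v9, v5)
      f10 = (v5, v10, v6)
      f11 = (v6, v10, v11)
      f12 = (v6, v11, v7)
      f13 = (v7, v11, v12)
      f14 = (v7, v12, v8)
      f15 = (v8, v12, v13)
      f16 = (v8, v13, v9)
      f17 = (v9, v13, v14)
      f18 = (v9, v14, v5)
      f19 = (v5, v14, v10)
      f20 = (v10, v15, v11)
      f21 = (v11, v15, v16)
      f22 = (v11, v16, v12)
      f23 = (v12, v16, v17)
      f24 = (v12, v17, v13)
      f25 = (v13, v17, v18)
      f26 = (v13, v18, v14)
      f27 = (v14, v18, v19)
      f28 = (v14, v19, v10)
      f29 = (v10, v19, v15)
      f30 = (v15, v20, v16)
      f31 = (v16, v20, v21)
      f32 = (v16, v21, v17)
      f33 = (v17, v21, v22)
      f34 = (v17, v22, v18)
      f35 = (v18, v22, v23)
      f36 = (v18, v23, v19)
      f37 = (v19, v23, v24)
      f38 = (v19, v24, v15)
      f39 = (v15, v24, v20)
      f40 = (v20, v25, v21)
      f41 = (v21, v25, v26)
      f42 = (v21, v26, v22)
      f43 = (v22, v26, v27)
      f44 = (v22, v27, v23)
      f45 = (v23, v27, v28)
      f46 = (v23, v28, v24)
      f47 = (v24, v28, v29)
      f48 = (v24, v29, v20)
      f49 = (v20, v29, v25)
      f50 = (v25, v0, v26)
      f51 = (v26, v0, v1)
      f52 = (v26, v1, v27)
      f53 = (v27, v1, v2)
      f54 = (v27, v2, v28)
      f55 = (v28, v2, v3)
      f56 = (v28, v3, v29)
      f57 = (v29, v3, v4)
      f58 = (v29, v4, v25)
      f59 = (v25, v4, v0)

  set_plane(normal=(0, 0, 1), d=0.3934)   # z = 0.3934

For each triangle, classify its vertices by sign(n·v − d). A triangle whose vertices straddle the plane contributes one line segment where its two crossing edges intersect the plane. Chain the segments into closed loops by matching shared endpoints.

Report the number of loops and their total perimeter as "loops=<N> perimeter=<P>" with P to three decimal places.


loops=2 perimeter=27.427

Straddling triangles (24 of 60):
  (v0,v5,v1) [--+] → (2.18657, 0.56751, 0.3934)–(2.51422, 0, 0.3934)  len=0.6553
  (v1,v5,v6) [+-+] → (2.18657, 0.56751, 0.3934)–(1.25707, 2.17734, 0.3934)  len=1.8589
  (v1,v6,v2) [++-] → (1.58693, 0.814114, 0.3934)–(2.05699, 0, 0.3934)  len=0.9401
  (v2,v6,v7) [-+-] → (1.58693, 0.814114, 0.3934)–(1.02851, 1.78141, 0.3934)  len=1.1169
  (v5,v10,v6) [--+] → (0.601775, 2.17734, 0.3934)–(1.25707, 2.17734, 0.3934)  len=0.6553
  (v6,v10,v11) [+-+] → (0.601775, 2.17734, 0.3934)–(-1.25707, 2.17734, 0.3934)  len=1.8588
  (v6,v11,v7) [++-] → (0.0884603, 1.78141, 0.3934)–(1.02851, 1.78141, 0.3934)  len=0.9400
  (v7,v11,v12) [-+-] → (0.0884603, 1.78141, 0.3934)–(-1.02851, 1.78141, 0.3934)  len=1.1170
  (v10,v15,v11) [--+] → (-1.58472, 1.60983, 0.3934)–(-1.25707, 2.17734, 0.3934)  len=0.6553
  (v11,v15,v16) [+-+] → (-1.58472, 1.60983, 0.3934)–(-2.51422, 0, 0.3934)  len=1.8589
  (v11,v16,v12) [++-] → (-1.49857, 0.967298, 0.3934)–(-1.02851, 1.78141, 0.3934)  len=0.9401
  (v12,v16,v17) [-+-] → (-1.49857, 0.967298, 0.3934)–(-2.05699, 0, 0.3934)  len=1.1169
  (v15,v20,v16) [--+] → (-2.18657, -0.56751, 0.3934)–(-2.51422, 0, 0.3934)  len=0.6553
  (v16,v20,v21) [+-+] → (-2.18657, -0.56751, 0.3934)–(-1.25707, -2.17734, 0.3934)  len=1.8589
  (v16,v21,v17) [++-] → (-1.58693, -0.814114, 0.3934)–(-2.05699, 0, 0.3934)  len=0.9401
  (v17,v21,v22) [-+-] → (-1.58693, -0.814114, 0.3934)–(-1.02851, -1.78141, 0.3934)  len=1.1169
  (v20,v25,v21) [--+] → (-0.601775, -2.17734, 0.3934)–(-1.25707, -2.17734, 0.3934)  len=0.6553
  (v21,v25,v26) [+-+] → (-0.601775, -2.17734, 0.3934)–(1.25707, -2.17734, 0.3934)  len=1.8588
  (v21,v26,v22) [++-] → (-0.0884603, -1.78141, 0.3934)–(-1.02851, -1.78141, 0.3934)  len=0.9400
  (v22,v26,v27) [-+-] → (-0.0884603, -1.78141, 0.3934)–(1.02851, -1.78141, 0.3934)  len=1.1170
  (v25,v0,v26) [--+] → (1.58472, -1.60983, 0.3934)–(1.25707, -2.17734, 0.3934)  len=0.6553
  (v26,v0,v1) [+-+] → (1.58472, -1.60983, 0.3934)–(2.51422, 0, 0.3934)  len=1.8589
  (v26,v1,v27) [++-] → (1.49857, -0.967298, 0.3934)–(1.02851, -1.78141, 0.3934)  len=0.9401
  (v27,v1,v2) [-+-] → (1.49857, -0.967298, 0.3934)–(2.05699, 0, 0.3934)  len=1.1169

Chained into 2 loop(s):
  loop 1: 12 segments, perimeter = 15.0851
  loop 2: 12 segments, perimeter = 12.3420
Total perimeter = 27.427


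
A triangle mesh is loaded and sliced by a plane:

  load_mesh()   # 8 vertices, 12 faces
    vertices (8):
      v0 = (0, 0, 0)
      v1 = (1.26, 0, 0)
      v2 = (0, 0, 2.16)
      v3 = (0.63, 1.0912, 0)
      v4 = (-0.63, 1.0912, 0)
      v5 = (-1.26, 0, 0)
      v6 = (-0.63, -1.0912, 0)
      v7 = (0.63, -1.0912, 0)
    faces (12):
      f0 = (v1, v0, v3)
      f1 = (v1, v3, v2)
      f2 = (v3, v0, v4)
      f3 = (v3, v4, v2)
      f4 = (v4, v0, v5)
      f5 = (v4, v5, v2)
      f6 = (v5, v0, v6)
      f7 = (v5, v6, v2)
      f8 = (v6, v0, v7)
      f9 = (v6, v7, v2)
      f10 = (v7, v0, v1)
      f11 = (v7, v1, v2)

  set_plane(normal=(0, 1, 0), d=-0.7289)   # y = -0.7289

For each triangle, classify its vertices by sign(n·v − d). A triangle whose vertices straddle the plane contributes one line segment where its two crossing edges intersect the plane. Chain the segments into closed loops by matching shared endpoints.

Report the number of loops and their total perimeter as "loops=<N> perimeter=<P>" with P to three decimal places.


Straddling triangles (6 of 12):
  (v5,v0,v6) [++-] → (-0.420828, -0.7289, 0)–(-0.839172, -0.7289, 0)  len=0.4183
  (v5,v6,v2) [+-+] → (-0.839172, -0.7289, 0)–(-0.420828, -0.7289, 0.717163)  len=0.8303
  (v6,v0,v7) [-+-] → (-0.420828, -0.7289, 0)–(0.420828, -0.7289, 0)  len=0.8417
  (v6,v7,v2) [--+] → (0.420828, -0.7289, 0.717163)–(-0.420828, -0.7289, 0.717163)  len=0.8417
  (v7,v0,v1) [-++] → (0.420828, -0.7289, 0)–(0.839172, -0.7289, 0)  len=0.4183
  (v7,v1,v2) [-++] → (0.839172, -0.7289, 0)–(0.420828, -0.7289, 0.717163)  len=0.8303

Chained into 1 loop(s):
  loop 1: 6 segments, perimeter = 4.1805
Total perimeter = 4.181

loops=1 perimeter=4.181


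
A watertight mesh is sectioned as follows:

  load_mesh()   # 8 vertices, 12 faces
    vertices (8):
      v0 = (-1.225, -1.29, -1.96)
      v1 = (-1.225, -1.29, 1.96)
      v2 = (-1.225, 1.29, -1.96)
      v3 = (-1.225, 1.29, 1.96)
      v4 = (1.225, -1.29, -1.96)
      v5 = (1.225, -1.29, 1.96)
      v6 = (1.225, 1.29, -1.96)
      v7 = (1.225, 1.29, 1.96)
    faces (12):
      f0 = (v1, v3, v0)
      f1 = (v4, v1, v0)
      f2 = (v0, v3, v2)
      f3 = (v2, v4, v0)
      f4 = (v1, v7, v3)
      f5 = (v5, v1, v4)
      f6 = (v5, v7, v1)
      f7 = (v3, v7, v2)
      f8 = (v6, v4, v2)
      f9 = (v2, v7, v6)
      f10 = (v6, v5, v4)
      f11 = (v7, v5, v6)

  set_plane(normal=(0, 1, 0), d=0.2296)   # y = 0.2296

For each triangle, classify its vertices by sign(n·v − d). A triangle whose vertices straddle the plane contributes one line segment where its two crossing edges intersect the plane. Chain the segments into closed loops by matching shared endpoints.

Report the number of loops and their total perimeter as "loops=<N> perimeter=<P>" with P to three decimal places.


loops=1 perimeter=12.740

Straddling triangles (8 of 12):
  (v1,v3,v0) [-+-] → (-1.225, 0.2296, 1.96)–(-1.225, 0.2296, 0.34885)  len=1.6112
  (v0,v3,v2) [-++] → (-1.225, 0.2296, 0.34885)–(-1.225, 0.2296, -1.96)  len=2.3088
  (v2,v4,v0) [+--] → (-0.218031, 0.2296, -1.96)–(-1.225, 0.2296, -1.96)  len=1.0070
  (v1,v7,v3) [-++] → (0.218031, 0.2296, 1.96)–(-1.225, 0.2296, 1.96)  len=1.4430
  (v5,v7,v1) [-+-] → (1.225, 0.2296, 1.96)–(0.218031, 0.2296, 1.96)  len=1.0070
  (v6,v4,v2) [+-+] → (1.225, 0.2296, -1.96)–(-0.218031, 0.2296, -1.96)  len=1.4430
  (v6,v5,v4) [+--] → (1.225, 0.2296, -0.34885)–(1.225, 0.2296, -1.96)  len=1.6112
  (v7,v5,v6) [+-+] → (1.225, 0.2296, 1.96)–(1.225, 0.2296, -0.34885)  len=2.3088

Chained into 1 loop(s):
  loop 1: 8 segments, perimeter = 12.7400
Total perimeter = 12.740
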